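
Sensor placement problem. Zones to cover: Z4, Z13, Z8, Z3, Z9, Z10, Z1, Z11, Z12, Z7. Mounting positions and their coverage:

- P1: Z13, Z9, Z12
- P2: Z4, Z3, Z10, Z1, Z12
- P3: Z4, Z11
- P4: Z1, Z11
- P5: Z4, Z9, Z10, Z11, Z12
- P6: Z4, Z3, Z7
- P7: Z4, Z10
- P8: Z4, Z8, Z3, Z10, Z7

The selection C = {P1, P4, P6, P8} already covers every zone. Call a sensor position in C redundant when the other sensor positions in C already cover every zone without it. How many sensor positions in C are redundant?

Drop P1: Z13, Z9, Z12 uncovered — not redundant.
Drop P4: Z1, Z11 uncovered — not redundant.
Drop P6: the rest still cover every zone — redundant.
Drop P8: Z8, Z10 uncovered — not redundant.
1 redundant: P6.

1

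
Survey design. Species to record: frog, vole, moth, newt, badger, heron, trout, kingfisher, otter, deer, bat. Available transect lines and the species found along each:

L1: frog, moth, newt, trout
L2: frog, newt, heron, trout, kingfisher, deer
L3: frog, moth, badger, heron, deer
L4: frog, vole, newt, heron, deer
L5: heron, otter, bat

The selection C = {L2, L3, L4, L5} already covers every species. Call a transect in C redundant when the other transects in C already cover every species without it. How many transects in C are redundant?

0

Drop L2: trout, kingfisher uncovered — not redundant.
Drop L3: moth, badger uncovered — not redundant.
Drop L4: vole uncovered — not redundant.
Drop L5: otter, bat uncovered — not redundant.
None of the transects in C is redundant.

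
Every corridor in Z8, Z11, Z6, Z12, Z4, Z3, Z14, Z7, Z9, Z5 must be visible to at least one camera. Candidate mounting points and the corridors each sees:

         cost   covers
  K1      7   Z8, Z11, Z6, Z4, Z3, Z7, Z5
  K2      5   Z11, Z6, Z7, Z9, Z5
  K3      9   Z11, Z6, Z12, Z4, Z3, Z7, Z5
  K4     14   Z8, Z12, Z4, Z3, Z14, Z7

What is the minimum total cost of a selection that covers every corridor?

19

K2, K4 cover every corridor at cost 5 + 14 = 19.
Any cover uses at least 2 camera mounts; among all covering selections none totals below 19.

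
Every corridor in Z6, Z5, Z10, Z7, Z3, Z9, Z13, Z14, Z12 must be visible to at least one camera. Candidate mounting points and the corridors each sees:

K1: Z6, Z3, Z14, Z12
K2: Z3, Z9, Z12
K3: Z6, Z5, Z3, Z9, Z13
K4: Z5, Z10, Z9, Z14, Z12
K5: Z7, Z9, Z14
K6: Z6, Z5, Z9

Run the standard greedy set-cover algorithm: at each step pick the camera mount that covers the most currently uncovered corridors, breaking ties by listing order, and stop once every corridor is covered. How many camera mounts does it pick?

Pick 1: K3 covers 5 new corridors (Z6, Z5, Z3, Z9, Z13).
Pick 2: K4 covers 3 new corridors (Z10, Z14, Z12).
Pick 3: K5 covers 1 new corridors (Z7).
Greedy uses 3 camera mounts.

3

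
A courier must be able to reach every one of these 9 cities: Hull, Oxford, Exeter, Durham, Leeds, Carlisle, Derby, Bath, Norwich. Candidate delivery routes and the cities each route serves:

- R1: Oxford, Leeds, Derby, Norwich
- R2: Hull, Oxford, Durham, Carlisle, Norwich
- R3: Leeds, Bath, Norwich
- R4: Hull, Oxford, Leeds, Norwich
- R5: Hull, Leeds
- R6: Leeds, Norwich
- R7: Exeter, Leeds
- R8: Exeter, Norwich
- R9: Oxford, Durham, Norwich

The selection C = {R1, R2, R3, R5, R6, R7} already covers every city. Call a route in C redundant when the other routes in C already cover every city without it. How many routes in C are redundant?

2

Drop R1: Derby uncovered — not redundant.
Drop R2: Durham, Carlisle uncovered — not redundant.
Drop R3: Bath uncovered — not redundant.
Drop R5: the rest still cover every city — redundant.
Drop R6: the rest still cover every city — redundant.
Drop R7: Exeter uncovered — not redundant.
2 redundant: R5, R6.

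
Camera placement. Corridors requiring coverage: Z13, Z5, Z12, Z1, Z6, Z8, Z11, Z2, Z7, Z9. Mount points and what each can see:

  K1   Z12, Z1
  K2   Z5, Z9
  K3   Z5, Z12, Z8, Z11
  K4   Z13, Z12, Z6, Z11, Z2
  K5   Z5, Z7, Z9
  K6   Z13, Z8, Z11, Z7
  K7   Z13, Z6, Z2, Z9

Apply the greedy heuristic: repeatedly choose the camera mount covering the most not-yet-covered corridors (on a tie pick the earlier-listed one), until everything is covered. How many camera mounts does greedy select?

Pick 1: K4 covers 5 new corridors (Z13, Z12, Z6, Z11, Z2).
Pick 2: K5 covers 3 new corridors (Z5, Z7, Z9).
Pick 3: K1 covers 1 new corridors (Z1).
Pick 4: K3 covers 1 new corridors (Z8).
Greedy uses 4 camera mounts.

4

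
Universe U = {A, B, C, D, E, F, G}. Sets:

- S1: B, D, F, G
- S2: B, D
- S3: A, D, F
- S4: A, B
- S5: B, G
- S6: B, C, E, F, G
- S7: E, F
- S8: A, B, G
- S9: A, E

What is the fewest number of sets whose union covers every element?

S3, S6 together cover {A, B, C, D, E, F, G} — every element.
No single set contains all 7 elements, so 2 is optimal.

2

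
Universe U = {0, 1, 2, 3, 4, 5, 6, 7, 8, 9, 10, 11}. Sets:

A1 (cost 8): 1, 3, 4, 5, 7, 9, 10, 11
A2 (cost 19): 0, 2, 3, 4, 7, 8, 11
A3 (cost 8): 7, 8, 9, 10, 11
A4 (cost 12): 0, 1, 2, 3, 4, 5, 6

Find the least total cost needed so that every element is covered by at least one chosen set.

A3, A4 cover every element at cost 8 + 12 = 20.
Any cover uses at least 2 sets; among all covering selections none totals below 20.

20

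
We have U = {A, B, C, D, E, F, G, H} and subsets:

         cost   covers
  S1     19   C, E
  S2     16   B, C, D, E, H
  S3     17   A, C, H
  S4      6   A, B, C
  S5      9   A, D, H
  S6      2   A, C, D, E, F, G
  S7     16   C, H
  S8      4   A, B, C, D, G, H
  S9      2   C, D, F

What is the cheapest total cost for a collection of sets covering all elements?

S6, S8 cover every element at cost 2 + 4 = 6.
Any cover uses at least 2 sets; among all covering selections none totals below 6.

6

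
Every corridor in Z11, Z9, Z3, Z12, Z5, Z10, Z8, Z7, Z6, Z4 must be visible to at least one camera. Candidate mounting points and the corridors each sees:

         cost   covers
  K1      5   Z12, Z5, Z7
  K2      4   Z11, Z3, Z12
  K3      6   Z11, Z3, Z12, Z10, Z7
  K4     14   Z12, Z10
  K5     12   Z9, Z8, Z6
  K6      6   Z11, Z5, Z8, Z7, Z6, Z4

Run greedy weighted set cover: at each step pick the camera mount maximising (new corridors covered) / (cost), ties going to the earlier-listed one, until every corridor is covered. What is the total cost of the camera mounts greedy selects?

28

Pick 1: K6 adds 6 new (Z11, Z5, Z8, Z7, Z6, Z4) at cost 6 (ratio 6/6).
Pick 2: K2 adds 2 new (Z3, Z12) at cost 4 (ratio 2/4).
Pick 3: K3 adds 1 new (Z10) at cost 6 (ratio 1/6).
Pick 4: K5 adds 1 new (Z9) at cost 12 (ratio 1/12).
Greedy total cost: 6 + 4 + 6 + 12 = 28. (The true optimum is 24, so greedy overshoots here.)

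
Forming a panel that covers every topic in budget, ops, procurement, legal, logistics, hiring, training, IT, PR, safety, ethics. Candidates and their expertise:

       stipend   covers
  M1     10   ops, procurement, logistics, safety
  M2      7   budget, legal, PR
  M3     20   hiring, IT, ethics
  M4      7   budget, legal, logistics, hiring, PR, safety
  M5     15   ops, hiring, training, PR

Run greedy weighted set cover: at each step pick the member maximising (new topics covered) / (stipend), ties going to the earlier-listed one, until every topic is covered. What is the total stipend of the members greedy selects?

Pick 1: M4 adds 6 new (budget, legal, logistics, hiring, PR, safety) at stipend 7 (ratio 6/7).
Pick 2: M1 adds 2 new (ops, procurement) at stipend 10 (ratio 2/10).
Pick 3: M3 adds 2 new (IT, ethics) at stipend 20 (ratio 2/20).
Pick 4: M5 adds 1 new (training) at stipend 15 (ratio 1/15).
Greedy total stipend: 7 + 10 + 20 + 15 = 52.

52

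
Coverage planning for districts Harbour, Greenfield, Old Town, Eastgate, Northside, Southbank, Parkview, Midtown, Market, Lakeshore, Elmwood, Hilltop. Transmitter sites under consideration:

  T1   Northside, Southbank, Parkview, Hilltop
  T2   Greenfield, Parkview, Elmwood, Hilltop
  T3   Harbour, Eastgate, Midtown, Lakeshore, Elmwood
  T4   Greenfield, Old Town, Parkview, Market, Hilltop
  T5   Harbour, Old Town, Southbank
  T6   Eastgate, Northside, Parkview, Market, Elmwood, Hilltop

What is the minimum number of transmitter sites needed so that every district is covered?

T1, T3, T4 together cover {Harbour, Greenfield, Old Town, Eastgate, Northside, Southbank, Parkview, Midtown, Market, Lakeshore, Elmwood, Hilltop} — every district.
No 2 of the 6 transmitter sites cover everything (all 15 pairs fall short), so 3 is minimum.
Greedy (largest uncovered first) would take T6, T3, T4, T1 — 4 transmitter sites — but 3 suffice.

3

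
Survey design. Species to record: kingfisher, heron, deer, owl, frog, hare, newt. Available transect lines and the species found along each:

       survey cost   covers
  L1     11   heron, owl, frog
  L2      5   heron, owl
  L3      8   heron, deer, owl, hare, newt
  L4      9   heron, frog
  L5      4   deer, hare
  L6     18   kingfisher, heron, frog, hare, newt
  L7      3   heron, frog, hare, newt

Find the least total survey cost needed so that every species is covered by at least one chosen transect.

L3, L6 cover every species at survey cost 8 + 18 = 26.
Any cover uses at least 2 transects; among all covering selections none totals below 26.

26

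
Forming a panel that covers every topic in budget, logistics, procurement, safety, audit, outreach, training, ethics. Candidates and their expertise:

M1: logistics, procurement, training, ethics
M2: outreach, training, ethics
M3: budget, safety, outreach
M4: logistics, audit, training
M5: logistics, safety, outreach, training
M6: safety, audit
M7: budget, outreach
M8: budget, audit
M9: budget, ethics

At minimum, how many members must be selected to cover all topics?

3

M1, M3, M4 together cover {budget, logistics, procurement, safety, audit, outreach, training, ethics} — every topic.
No 2 of the 9 members cover everything (all 36 pairs fall short), so 3 is minimum.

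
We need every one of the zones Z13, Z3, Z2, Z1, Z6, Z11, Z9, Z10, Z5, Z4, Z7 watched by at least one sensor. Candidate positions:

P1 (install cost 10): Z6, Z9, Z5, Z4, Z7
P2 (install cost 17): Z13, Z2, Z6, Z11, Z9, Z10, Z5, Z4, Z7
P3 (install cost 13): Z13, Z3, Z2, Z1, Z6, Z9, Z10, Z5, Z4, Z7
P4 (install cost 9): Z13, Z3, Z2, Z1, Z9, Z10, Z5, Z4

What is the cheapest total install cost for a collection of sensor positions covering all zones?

P2, P4 cover every zone at install cost 17 + 9 = 26.
Any cover uses at least 2 sensor positions; among all covering selections none totals below 26.
Greedy by coverage-per-install cost would pick P4, P1, P2 for 36 — worse than the optimum 26.

26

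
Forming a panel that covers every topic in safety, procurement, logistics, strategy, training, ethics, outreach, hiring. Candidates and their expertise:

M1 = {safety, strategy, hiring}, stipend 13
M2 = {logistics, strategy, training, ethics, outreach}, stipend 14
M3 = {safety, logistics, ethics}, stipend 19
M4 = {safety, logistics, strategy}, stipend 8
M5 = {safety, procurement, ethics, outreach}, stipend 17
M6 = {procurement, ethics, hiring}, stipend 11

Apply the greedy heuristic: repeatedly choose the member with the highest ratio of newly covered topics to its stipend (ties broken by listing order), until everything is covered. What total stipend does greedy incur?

Pick 1: M4 adds 3 new (safety, logistics, strategy) at stipend 8 (ratio 3/8).
Pick 2: M6 adds 3 new (procurement, ethics, hiring) at stipend 11 (ratio 3/11).
Pick 3: M2 adds 2 new (training, outreach) at stipend 14 (ratio 2/14).
Greedy total stipend: 8 + 11 + 14 = 33.

33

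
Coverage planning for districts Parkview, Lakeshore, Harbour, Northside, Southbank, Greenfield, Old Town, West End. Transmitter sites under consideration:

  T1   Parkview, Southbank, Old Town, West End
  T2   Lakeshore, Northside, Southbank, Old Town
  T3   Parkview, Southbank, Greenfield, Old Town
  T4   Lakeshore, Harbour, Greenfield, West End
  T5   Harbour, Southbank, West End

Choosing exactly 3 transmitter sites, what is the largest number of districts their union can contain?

8

Choosing T1, T2, T4 covers {Parkview, Lakeshore, Harbour, Northside, Southbank, Greenfield, Old Town, West End} — 8 districts.
That is all 8 districts.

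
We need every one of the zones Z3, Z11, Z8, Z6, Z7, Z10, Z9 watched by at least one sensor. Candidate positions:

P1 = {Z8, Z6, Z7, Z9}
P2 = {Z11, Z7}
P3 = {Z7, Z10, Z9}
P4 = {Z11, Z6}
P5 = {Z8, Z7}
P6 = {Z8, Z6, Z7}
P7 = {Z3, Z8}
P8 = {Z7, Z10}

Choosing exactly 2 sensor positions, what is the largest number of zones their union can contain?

5

Choosing P1, P2 covers {Z11, Z8, Z6, Z7, Z9} — 5 zones.
No choice of 2 sensor positions does better; here Z3, Z10 are left uncovered.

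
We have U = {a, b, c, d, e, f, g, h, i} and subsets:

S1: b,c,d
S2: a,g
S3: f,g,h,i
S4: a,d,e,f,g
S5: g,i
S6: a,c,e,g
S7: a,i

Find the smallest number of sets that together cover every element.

3

S1, S3, S4 together cover {a, b, c, d, e, f, g, h, i} — every element.
No 2 of the 7 sets cover everything (all 21 pairs fall short), so 3 is minimum.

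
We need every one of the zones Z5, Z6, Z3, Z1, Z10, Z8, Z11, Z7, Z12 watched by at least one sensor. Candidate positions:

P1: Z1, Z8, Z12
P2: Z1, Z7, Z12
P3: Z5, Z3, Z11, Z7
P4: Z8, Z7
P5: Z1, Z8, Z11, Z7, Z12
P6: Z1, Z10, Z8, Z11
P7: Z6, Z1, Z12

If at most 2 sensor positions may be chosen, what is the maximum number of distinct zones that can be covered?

7

Choosing P1, P3 covers {Z5, Z3, Z1, Z8, Z11, Z7, Z12} — 7 zones.
No choice of 2 sensor positions does better; here Z6, Z10 are left uncovered.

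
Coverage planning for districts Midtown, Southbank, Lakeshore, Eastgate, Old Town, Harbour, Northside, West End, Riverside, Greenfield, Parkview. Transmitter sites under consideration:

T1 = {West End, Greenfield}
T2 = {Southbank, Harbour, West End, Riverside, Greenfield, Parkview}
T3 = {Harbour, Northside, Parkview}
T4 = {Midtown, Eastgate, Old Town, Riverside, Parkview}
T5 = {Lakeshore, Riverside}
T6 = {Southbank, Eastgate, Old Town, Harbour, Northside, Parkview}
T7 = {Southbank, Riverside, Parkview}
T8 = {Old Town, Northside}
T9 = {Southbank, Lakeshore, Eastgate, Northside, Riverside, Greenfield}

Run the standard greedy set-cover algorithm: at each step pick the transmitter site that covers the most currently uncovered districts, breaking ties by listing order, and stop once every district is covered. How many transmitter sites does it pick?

Pick 1: T2 covers 6 new districts (Southbank, Harbour, West End, Riverside, Greenfield, Parkview).
Pick 2: T4 covers 3 new districts (Midtown, Eastgate, Old Town).
Pick 3: T9 covers 2 new districts (Lakeshore, Northside).
Greedy uses 3 transmitter sites.

3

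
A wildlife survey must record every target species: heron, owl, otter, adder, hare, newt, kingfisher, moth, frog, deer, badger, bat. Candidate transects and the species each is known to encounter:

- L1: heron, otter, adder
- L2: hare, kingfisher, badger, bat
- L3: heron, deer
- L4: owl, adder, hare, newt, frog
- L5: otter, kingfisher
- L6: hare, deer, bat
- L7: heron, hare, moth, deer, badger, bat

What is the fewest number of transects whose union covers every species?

3

L4, L5, L7 together cover {heron, owl, otter, adder, hare, newt, kingfisher, moth, frog, deer, badger, bat} — every species.
No 2 of the 7 transects cover everything (all 21 pairs fall short), so 3 is minimum.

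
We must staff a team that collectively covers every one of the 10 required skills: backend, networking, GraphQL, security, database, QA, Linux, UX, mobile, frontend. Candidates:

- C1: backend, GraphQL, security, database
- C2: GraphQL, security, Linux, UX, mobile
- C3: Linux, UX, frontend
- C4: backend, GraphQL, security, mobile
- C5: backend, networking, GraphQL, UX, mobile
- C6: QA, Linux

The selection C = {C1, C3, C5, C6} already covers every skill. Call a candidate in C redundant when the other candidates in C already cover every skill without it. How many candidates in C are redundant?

0

Drop C1: security, database uncovered — not redundant.
Drop C3: frontend uncovered — not redundant.
Drop C5: networking, mobile uncovered — not redundant.
Drop C6: QA uncovered — not redundant.
None of the candidates in C is redundant.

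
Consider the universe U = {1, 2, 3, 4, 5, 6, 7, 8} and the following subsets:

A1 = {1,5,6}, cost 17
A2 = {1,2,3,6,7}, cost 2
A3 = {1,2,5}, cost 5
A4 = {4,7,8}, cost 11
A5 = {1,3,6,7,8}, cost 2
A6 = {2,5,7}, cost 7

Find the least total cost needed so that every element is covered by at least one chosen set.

18

A2, A3, A4 cover every element at cost 2 + 5 + 11 = 18.
Any cover uses at least 3 sets; among all covering selections none totals below 18.
Greedy by coverage-per-cost would pick A2, A5, A3, A4 for 20 — worse than the optimum 18.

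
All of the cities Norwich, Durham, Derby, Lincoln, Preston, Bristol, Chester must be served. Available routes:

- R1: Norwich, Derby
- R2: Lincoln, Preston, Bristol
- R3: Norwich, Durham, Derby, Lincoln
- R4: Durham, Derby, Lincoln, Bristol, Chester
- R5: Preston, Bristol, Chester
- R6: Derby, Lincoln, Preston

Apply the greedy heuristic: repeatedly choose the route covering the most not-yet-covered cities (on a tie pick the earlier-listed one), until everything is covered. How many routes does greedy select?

Pick 1: R4 covers 5 new cities (Durham, Derby, Lincoln, Bristol, Chester).
Pick 2: R1 covers 1 new cities (Norwich).
Pick 3: R2 covers 1 new cities (Preston).
Greedy uses 3 routes. (The true minimum is 2.)

3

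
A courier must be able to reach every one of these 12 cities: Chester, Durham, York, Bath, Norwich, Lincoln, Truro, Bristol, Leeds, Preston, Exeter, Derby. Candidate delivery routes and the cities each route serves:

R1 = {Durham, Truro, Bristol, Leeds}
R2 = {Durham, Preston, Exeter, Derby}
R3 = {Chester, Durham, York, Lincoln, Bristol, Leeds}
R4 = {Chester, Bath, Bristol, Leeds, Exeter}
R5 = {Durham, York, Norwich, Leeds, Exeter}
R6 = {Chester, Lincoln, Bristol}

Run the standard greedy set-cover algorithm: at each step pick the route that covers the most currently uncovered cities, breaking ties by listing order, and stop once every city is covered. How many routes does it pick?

Pick 1: R3 covers 6 new cities (Chester, Durham, York, Lincoln, Bristol, Leeds).
Pick 2: R2 covers 3 new cities (Preston, Exeter, Derby).
Pick 3: R1 covers 1 new cities (Truro).
Pick 4: R4 covers 1 new cities (Bath).
Pick 5: R5 covers 1 new cities (Norwich).
Greedy uses 5 routes.

5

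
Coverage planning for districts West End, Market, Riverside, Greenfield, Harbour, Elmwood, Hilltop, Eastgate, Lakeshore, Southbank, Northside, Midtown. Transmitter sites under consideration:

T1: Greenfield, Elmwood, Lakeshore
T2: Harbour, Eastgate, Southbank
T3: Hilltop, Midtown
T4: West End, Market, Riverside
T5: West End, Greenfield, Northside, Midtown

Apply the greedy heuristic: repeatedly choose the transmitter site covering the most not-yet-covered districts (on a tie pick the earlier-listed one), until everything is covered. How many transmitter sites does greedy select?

Pick 1: T5 covers 4 new districts (West End, Greenfield, Northside, Midtown).
Pick 2: T2 covers 3 new districts (Harbour, Eastgate, Southbank).
Pick 3: T1 covers 2 new districts (Elmwood, Lakeshore).
Pick 4: T4 covers 2 new districts (Market, Riverside).
Pick 5: T3 covers 1 new districts (Hilltop).
Greedy uses 5 transmitter sites.

5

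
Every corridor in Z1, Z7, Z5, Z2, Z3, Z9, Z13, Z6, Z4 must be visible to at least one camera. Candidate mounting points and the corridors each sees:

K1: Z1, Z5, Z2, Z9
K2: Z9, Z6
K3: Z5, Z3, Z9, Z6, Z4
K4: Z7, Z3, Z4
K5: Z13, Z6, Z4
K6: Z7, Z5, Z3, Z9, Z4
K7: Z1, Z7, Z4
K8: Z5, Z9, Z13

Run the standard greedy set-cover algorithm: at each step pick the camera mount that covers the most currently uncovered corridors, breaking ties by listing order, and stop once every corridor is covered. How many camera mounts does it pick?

Pick 1: K3 covers 5 new corridors (Z5, Z3, Z9, Z6, Z4).
Pick 2: K1 covers 2 new corridors (Z1, Z2).
Pick 3: K4 covers 1 new corridors (Z7).
Pick 4: K5 covers 1 new corridors (Z13).
Greedy uses 4 camera mounts. (The true minimum is 3.)

4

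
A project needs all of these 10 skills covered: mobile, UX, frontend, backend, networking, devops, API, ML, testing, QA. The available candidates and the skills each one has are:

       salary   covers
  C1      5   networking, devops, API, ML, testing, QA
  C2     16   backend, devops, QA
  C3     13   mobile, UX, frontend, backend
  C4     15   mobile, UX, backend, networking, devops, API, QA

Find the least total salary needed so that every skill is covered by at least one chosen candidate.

18

C1, C3 cover every skill at salary 5 + 13 = 18.
Any cover uses at least 2 candidates; among all covering selections none totals below 18.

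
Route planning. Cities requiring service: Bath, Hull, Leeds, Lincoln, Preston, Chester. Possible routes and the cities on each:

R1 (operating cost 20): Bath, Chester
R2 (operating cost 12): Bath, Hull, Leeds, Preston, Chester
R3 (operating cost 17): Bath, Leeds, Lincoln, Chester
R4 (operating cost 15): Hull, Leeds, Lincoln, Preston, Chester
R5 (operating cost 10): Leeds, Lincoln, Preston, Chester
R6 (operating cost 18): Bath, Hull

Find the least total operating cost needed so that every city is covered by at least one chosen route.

22

R2, R5 cover every city at operating cost 12 + 10 = 22.
Any cover uses at least 2 routes; among all covering selections none totals below 22.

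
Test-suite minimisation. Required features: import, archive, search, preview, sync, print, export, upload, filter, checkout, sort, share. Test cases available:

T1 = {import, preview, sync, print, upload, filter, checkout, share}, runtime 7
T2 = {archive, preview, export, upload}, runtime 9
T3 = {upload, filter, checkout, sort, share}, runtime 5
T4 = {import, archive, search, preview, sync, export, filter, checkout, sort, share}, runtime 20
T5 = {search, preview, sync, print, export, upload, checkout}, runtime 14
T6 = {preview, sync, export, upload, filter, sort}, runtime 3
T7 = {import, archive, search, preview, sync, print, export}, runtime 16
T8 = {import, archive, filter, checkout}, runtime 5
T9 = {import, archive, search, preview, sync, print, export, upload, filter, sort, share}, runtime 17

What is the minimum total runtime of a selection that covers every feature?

T3, T7 cover every feature at runtime 5 + 16 = 21.
Any cover uses at least 2 test cases; among all covering selections none totals below 21.

21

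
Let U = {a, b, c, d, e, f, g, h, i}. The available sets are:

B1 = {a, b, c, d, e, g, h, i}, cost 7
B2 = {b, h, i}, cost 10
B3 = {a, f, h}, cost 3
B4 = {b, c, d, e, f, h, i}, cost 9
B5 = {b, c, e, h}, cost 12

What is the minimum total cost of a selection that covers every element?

10

B1, B3 cover every element at cost 7 + 3 = 10.
Any cover uses at least 2 sets; among all covering selections none totals below 10.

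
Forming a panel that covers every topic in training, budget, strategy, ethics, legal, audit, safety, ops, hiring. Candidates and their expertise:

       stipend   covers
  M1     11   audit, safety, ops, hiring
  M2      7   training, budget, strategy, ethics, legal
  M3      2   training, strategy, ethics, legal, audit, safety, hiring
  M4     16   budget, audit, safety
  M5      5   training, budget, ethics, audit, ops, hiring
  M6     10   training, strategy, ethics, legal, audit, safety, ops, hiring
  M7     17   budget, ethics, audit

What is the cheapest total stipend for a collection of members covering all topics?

7

M3, M5 cover every topic at stipend 2 + 5 = 7.
Any cover uses at least 2 members; among all covering selections none totals below 7.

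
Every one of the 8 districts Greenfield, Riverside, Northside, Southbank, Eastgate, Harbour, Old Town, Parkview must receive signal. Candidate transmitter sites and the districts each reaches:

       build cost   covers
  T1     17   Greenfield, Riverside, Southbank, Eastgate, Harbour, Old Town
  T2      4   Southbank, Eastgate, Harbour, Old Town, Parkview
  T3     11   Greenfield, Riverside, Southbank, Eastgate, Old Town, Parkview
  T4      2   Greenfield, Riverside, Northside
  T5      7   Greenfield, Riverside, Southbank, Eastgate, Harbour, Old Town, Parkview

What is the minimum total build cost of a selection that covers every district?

T2, T4 cover every district at build cost 4 + 2 = 6.
Any cover uses at least 2 transmitter sites; among all covering selections none totals below 6.

6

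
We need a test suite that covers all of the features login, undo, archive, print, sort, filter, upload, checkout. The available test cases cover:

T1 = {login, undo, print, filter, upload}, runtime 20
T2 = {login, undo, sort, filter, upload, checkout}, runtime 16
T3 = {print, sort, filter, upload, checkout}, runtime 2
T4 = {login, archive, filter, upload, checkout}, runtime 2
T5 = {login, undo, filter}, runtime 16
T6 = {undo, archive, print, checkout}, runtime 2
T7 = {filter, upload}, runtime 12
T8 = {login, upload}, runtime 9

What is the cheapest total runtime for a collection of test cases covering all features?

T3, T4, T6 cover every feature at runtime 2 + 2 + 2 = 6.
Any cover uses at least 2 test cases; among all covering selections none totals below 6.

6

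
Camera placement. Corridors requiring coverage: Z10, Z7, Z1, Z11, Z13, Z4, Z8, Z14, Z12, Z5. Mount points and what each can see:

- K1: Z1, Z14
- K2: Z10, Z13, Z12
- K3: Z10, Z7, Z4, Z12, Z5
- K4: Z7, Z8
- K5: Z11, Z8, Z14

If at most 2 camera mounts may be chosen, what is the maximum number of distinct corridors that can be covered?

Choosing K3, K5 covers {Z10, Z7, Z11, Z4, Z8, Z14, Z12, Z5} — 8 corridors.
No choice of 2 camera mounts does better; here Z1, Z13 are left uncovered.

8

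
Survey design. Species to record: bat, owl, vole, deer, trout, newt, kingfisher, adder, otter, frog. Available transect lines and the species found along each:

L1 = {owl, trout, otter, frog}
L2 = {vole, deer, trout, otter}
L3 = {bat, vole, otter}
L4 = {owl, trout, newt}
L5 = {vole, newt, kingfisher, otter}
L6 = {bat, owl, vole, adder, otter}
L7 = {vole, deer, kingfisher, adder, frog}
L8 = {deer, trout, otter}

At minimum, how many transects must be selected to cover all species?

L3, L4, L7 together cover {bat, owl, vole, deer, trout, newt, kingfisher, adder, otter, frog} — every species.
No 2 of the 8 transects cover everything (all 28 pairs fall short), so 3 is minimum.

3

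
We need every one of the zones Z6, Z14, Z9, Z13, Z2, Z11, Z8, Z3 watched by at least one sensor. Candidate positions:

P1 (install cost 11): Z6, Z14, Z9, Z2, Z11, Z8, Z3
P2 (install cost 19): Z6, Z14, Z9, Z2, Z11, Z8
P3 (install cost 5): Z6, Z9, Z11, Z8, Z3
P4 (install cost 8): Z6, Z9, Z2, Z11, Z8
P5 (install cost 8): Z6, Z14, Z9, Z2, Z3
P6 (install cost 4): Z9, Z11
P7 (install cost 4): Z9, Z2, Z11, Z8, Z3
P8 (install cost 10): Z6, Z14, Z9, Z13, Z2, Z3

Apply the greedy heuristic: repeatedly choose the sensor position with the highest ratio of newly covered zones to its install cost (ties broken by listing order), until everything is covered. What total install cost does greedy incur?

14

Pick 1: P7 adds 5 new (Z9, Z2, Z11, Z8, Z3) at install cost 4 (ratio 5/4).
Pick 2: P8 adds 3 new (Z6, Z14, Z13) at install cost 10 (ratio 3/10).
Greedy total install cost: 4 + 10 = 14.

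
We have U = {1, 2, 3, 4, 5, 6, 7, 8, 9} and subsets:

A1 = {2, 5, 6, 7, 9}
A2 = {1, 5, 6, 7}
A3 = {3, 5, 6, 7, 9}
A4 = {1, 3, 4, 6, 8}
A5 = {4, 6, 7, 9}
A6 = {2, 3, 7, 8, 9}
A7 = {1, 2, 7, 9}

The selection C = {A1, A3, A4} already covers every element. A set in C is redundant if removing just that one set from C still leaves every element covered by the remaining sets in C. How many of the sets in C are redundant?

Drop A1: 2 uncovered — not redundant.
Drop A3: the rest still cover every element — redundant.
Drop A4: 1, 4, 8 uncovered — not redundant.
1 redundant: A3.

1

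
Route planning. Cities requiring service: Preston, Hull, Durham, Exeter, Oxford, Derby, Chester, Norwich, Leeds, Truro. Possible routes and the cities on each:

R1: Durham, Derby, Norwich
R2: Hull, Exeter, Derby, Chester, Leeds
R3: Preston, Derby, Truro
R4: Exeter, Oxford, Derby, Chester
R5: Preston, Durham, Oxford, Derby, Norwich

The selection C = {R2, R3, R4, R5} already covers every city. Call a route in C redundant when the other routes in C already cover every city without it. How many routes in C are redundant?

1

Drop R2: Hull, Leeds uncovered — not redundant.
Drop R3: Truro uncovered — not redundant.
Drop R4: the rest still cover every city — redundant.
Drop R5: Durham, Norwich uncovered — not redundant.
1 redundant: R4.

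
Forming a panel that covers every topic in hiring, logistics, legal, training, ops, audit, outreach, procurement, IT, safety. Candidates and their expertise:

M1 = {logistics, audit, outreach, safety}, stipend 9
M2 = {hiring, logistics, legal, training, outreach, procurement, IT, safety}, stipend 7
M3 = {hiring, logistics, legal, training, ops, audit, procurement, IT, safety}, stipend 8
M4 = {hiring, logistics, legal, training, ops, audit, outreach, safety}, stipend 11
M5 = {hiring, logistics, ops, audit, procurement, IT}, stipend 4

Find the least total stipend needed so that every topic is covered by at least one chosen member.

11

M2, M5 cover every topic at stipend 7 + 4 = 11.
Any cover uses at least 2 members; among all covering selections none totals below 11.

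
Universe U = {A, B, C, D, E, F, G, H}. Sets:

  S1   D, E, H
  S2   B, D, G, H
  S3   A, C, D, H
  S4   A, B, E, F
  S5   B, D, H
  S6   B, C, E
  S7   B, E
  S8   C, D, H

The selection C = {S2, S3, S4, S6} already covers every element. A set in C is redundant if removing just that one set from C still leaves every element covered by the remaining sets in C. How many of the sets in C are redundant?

Drop S2: G uncovered — not redundant.
Drop S3: the rest still cover every element — redundant.
Drop S4: F uncovered — not redundant.
Drop S6: the rest still cover every element — redundant.
2 redundant: S3, S6.

2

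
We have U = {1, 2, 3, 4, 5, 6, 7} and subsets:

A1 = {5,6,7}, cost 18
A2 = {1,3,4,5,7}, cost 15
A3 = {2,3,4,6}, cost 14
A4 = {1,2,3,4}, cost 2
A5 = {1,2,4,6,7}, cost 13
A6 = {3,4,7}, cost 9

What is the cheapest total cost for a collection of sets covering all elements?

20

A1, A4 cover every element at cost 18 + 2 = 20.
Any cover uses at least 2 sets; among all covering selections none totals below 20.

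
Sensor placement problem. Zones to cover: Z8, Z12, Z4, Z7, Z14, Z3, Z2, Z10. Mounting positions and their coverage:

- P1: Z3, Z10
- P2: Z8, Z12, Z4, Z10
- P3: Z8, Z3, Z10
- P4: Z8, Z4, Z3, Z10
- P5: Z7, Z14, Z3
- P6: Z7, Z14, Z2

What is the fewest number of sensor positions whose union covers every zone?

P1, P2, P6 together cover {Z8, Z12, Z4, Z7, Z14, Z3, Z2, Z10} — every zone.
No 2 of the 6 sensor positions cover everything (all 15 pairs fall short), so 3 is minimum.

3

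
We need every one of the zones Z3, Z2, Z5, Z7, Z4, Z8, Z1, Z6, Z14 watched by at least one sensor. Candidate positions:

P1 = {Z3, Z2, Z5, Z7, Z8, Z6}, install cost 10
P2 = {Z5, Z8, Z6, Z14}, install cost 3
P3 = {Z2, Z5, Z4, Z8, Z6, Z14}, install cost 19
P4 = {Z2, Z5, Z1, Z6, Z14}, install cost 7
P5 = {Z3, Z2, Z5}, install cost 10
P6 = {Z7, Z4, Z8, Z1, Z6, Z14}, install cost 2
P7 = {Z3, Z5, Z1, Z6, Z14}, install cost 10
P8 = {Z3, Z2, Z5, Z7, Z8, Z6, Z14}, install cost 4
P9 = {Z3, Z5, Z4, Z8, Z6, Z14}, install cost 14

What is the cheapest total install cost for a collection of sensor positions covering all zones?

P6, P8 cover every zone at install cost 2 + 4 = 6.
Any cover uses at least 2 sensor positions; among all covering selections none totals below 6.

6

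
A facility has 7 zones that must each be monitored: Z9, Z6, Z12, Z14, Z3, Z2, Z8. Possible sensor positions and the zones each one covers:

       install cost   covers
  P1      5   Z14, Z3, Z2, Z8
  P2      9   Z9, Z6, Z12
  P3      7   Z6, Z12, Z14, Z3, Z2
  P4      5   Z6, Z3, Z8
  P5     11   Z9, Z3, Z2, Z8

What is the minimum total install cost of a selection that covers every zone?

P1, P2 cover every zone at install cost 5 + 9 = 14.
Any cover uses at least 2 sensor positions; among all covering selections none totals below 14.

14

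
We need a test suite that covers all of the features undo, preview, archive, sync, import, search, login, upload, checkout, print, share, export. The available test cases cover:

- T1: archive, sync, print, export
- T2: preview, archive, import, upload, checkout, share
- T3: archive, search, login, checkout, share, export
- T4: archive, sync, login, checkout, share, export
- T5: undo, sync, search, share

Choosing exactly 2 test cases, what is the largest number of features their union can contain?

9

Choosing T1, T2 covers {preview, archive, sync, import, upload, checkout, print, share, export} — 9 features.
No choice of 2 test cases does better; here undo, search, login are left uncovered.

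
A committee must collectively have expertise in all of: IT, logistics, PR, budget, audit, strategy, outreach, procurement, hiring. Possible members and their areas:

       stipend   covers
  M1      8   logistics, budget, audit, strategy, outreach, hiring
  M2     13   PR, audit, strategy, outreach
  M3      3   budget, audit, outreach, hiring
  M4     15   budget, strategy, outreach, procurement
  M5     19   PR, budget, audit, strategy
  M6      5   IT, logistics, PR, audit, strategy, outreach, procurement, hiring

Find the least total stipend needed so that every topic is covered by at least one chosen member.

8

M3, M6 cover every topic at stipend 3 + 5 = 8.
Any cover uses at least 2 members; among all covering selections none totals below 8.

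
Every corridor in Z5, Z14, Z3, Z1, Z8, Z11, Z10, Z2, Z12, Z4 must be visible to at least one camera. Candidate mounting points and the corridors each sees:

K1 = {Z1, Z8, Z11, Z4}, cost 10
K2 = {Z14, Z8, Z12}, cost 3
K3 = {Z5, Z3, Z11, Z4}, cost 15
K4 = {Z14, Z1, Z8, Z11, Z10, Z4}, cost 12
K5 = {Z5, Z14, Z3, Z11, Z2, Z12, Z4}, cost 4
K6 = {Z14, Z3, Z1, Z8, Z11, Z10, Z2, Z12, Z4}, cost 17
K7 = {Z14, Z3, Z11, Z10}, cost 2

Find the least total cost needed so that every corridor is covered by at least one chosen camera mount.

K4, K5 cover every corridor at cost 12 + 4 = 16.
Any cover uses at least 2 camera mounts; among all covering selections none totals below 16.
Greedy by coverage-per-cost would pick K7, K5, K2, K1 for 19 — worse than the optimum 16.

16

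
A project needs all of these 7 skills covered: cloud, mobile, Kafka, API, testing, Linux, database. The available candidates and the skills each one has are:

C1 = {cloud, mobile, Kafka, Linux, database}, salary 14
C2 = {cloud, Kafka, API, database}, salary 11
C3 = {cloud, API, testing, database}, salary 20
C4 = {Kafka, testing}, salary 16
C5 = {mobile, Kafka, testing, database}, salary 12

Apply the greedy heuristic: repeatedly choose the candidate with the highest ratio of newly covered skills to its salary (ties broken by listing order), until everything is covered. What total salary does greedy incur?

37

Pick 1: C2 adds 4 new (cloud, Kafka, API, database) at salary 11 (ratio 4/11).
Pick 2: C5 adds 2 new (mobile, testing) at salary 12 (ratio 2/12).
Pick 3: C1 adds 1 new (Linux) at salary 14 (ratio 1/14).
Greedy total salary: 11 + 12 + 14 = 37. (The true optimum is 34, so greedy overshoots here.)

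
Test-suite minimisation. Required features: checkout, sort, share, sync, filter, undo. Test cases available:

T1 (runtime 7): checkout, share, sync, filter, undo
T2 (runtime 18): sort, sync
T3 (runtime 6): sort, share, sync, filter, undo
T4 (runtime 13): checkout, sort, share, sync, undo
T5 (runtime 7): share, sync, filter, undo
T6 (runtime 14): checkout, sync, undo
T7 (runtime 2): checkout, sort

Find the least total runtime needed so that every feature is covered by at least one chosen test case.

T3, T7 cover every feature at runtime 6 + 2 = 8.
Any cover uses at least 2 test cases; among all covering selections none totals below 8.

8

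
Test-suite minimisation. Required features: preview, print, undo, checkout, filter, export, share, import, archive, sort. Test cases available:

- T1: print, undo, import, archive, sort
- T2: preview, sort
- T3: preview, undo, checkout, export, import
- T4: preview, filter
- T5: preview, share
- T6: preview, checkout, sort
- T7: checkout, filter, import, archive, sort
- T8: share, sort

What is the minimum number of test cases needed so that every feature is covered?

4

T1, T3, T4, T5 together cover {preview, print, undo, checkout, filter, export, share, import, archive, sort} — every feature.
No 3 of the 8 test cases cover everything (all 56 triples fall short), so 4 is minimum.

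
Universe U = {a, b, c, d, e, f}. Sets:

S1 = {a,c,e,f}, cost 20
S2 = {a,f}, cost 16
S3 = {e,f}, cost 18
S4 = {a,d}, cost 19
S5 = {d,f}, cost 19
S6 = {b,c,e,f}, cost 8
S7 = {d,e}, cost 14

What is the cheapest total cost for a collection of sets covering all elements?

27

S4, S6 cover every element at cost 19 + 8 = 27.
Any cover uses at least 2 sets; among all covering selections none totals below 27.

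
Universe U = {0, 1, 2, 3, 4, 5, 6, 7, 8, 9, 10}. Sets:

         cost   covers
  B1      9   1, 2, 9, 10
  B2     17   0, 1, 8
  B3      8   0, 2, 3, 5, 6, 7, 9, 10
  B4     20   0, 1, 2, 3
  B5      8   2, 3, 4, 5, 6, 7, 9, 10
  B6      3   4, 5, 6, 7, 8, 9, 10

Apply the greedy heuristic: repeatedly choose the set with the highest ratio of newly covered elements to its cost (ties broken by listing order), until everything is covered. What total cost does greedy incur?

20

Pick 1: B6 adds 7 new (4, 5, 6, 7, 8, 9, 10) at cost 3 (ratio 7/3).
Pick 2: B3 adds 3 new (0, 2, 3) at cost 8 (ratio 3/8).
Pick 3: B1 adds 1 new (1) at cost 9 (ratio 1/9).
Greedy total cost: 3 + 8 + 9 = 20.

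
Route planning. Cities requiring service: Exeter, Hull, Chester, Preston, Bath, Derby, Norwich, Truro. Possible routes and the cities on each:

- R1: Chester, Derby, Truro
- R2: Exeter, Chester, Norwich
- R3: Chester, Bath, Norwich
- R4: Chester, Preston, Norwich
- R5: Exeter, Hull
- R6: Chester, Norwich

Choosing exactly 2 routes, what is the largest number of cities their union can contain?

5

Choosing R1, R2 covers {Exeter, Chester, Derby, Norwich, Truro} — 5 cities.
No choice of 2 routes does better; here Hull, Preston, Bath are left uncovered.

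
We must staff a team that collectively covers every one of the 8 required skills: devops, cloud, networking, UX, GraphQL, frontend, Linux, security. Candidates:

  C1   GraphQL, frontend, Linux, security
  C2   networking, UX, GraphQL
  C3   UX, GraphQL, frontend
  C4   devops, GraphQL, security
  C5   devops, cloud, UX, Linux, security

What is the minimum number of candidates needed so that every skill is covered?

3

C1, C2, C5 together cover {devops, cloud, networking, UX, GraphQL, frontend, Linux, security} — every skill.
No 2 of the 5 candidates cover everything (all 10 pairs fall short), so 3 is minimum.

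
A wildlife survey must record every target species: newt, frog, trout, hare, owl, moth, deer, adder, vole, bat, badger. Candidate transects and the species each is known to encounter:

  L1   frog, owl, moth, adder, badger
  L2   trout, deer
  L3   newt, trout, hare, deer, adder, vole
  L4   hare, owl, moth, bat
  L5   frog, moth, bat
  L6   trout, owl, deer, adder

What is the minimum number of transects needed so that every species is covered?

L1, L3, L4 together cover {newt, frog, trout, hare, owl, moth, deer, adder, vole, bat, badger} — every species.
No 2 of the 6 transects cover everything (all 15 pairs fall short), so 3 is minimum.

3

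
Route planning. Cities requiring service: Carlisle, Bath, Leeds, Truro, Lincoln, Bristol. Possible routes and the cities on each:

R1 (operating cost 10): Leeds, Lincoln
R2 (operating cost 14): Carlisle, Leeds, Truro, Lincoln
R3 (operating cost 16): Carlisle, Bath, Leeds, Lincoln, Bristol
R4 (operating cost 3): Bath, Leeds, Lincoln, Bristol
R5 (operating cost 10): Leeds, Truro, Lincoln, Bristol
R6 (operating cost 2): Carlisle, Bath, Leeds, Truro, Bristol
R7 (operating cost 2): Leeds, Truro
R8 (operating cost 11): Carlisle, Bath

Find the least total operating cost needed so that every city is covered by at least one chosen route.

R4, R6 cover every city at operating cost 3 + 2 = 5.
Any cover uses at least 2 routes; among all covering selections none totals below 5.

5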